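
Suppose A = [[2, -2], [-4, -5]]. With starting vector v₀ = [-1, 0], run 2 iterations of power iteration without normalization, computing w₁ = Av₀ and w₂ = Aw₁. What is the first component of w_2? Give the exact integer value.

-12

w1 = Av₀ = (-2, 4)
w2 = Aw1 = (-12, -12)
The requested component of w2 is -12.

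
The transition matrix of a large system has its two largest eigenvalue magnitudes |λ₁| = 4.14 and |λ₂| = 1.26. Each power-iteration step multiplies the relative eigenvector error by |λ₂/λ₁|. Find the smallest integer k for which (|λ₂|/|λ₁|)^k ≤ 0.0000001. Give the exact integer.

|λ₂/λ₁| = 1.26/4.14 = 0.30435
Need k ≥ ln(0.0000001) / ln(0.30435) = -16.1181 / -1.1896 ≈ 13.549
Smallest integer k satisfying the bound: 14

14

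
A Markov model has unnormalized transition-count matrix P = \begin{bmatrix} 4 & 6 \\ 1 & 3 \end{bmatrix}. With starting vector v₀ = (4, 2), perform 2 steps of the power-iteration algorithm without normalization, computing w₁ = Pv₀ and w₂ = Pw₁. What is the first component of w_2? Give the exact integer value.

w1 = Pv₀ = (4·4 + 6·2; 1·4 + 3·2) = (28, 10)
w2 = Pw1 = (4·28 + 6·10; 1·28 + 3·10) = (172, 58)
The requested component of w2 is 172.

172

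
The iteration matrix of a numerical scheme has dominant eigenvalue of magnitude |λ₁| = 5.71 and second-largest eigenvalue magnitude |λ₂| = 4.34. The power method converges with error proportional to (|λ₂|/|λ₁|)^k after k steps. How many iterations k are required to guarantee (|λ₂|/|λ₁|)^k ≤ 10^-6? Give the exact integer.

51

|λ₂/λ₁| = 4.34/5.71 = 0.76007
Need k ≥ ln(10^-6) / ln(0.76007) = -13.8155 / -0.2743 ≈ 50.358
Smallest integer k satisfying the bound: 51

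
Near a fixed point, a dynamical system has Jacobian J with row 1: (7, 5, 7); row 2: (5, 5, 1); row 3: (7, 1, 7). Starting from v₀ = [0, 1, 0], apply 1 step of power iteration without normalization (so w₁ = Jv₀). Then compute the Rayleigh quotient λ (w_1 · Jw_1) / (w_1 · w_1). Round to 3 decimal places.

w1 = Jv₀ = (5, 5, 1)
Jw1 = (67, 51, 47)
w1·Jw1 = 5·67 + 5·51 + 1·47 = 637; w1·w1 = 5·5 + 5·5 + 1·1 = 51
λ ≈ 637/51 = 12.490

12.490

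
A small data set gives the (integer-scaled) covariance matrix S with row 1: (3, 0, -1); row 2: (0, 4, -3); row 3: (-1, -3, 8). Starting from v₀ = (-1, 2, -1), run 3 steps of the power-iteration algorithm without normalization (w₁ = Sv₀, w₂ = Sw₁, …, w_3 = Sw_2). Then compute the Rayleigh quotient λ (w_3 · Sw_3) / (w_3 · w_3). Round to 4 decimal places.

w1 = Sv₀ = (-2, 11, -13)
w2 = Sw1 = (7, 83, -135)
w3 = Sw2 = (156, 737, -1336)
Sw3 = (1804, 6956, -13055)
w3·Sw3 = 156·1804 + 737·6956 + (-1336)·(-13055) = 22849476; w3·w3 = 156·156 + 737·737 + (-1336)·(-1336) = 2352401
λ ≈ 22849476/2352401 = 9.7133

9.7133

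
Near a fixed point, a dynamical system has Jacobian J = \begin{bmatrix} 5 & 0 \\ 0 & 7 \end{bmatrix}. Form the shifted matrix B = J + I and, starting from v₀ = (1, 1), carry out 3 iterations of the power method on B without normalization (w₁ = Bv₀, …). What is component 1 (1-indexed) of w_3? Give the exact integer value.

216

B = J + I has rows (6, 0); (0, 8)
w1 = Bv₀ = (6·1 + 0·1; 0·1 + 8·1) = (6, 8)
w2 = Bw1 = (6·6 + 0·8; 0·6 + 8·8) = (36, 64)
w3 = Bw2 = (216, 512)
Requested component of w3: 216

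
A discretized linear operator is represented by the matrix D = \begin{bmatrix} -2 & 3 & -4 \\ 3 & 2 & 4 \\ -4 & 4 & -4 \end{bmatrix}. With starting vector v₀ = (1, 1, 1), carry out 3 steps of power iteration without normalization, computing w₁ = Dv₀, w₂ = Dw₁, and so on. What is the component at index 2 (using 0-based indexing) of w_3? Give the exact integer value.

w1 = Dv₀ = (-3, 9, -4)
w2 = Dw1 = (49, -7, 64)
w3 = Dw2 = (-375, 389, -480)
The requested component of w3 is -480.

-480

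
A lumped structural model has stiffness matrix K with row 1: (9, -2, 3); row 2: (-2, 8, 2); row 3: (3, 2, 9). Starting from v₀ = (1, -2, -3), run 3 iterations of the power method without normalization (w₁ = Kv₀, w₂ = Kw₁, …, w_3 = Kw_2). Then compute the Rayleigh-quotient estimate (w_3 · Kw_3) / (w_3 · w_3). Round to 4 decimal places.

λ ≈ 10.7156

w1 = Kv₀ = (9·1 + (-2)·(-2) + 3·(-3); (-2)·1 + 8·(-2) + 2·(-3); 3·1 + 2·(-2) + 9·(-3)) = (4, -24, -28)
w2 = Kw1 = (9·4 + (-2)·(-24) + 3·(-28); (-2)·4 + 8·(-24) + 2·(-28); 3·4 + 2·(-24) + 9·(-28)) = (0, -256, -288)
w3 = Kw2 = (-352, -2624, -3104)
Kw3 = (-7232, -26496, -34240)
w3·Kw3 = (-352)·(-7232) + (-2624)·(-26496) + (-3104)·(-34240) = 178352128; w3·w3 = (-352)·(-352) + (-2624)·(-2624) + (-3104)·(-3104) = 16644096
λ ≈ 178352128/16644096 = 10.7156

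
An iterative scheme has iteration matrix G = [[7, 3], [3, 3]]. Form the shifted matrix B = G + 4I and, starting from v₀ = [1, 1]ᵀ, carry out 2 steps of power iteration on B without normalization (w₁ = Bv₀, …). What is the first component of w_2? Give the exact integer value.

B = G + 4I has rows (11, 3); (3, 7)
w1 = Bv₀ = (11·1 + 3·1; 3·1 + 7·1) = (14, 10)
w2 = Bw1 = (11·14 + 3·10; 3·14 + 7·10) = (184, 112)
Requested component of w2: 184

184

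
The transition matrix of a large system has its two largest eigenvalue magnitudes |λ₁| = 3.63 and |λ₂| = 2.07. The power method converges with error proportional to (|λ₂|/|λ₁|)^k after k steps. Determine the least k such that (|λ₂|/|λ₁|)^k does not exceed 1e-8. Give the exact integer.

33

|λ₂/λ₁| = 2.07/3.63 = 0.57025
Need k ≥ ln(1e-8) / ln(0.57025) = -18.4207 / -0.5617 ≈ 32.795
Smallest integer k satisfying the bound: 33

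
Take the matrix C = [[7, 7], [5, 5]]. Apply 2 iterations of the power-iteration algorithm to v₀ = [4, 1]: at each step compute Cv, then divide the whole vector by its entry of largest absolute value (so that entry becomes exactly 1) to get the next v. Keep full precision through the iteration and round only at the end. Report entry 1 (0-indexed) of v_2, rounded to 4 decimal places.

Cv0 = (35.00000, 25.00000); divide by 35.00000 → v1 = (1.00000, 0.71429)
Cv1 = (12.00000, 8.57143); divide by 12.00000 → v2 = (1.00000, 0.71429)
Requested entry of v2: 300/420 = 0.7143

0.7143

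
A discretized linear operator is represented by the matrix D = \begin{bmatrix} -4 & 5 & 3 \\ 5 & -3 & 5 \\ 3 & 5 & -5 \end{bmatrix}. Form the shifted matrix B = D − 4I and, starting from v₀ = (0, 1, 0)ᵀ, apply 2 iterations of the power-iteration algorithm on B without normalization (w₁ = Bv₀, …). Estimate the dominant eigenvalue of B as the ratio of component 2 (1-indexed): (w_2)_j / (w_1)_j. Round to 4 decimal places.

-14.1429

B = D − 4I has rows (-8, 5, 3); (5, -7, 5); (3, 5, -9)
w1 = Bv₀ = (5, -7, 5)
w2 = Bw1 = (-60, 99, -65)
Ratio: 99/-7 = -14.1429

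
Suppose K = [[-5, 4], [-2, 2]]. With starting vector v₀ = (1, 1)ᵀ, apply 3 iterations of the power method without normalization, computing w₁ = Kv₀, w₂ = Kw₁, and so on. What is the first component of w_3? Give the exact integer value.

-17

w1 = Kv₀ = ((-5)·1 + 4·1; (-2)·1 + 2·1) = (-1, 0)
w2 = Kw1 = ((-5)·(-1) + 4·0; (-2)·(-1) + 2·0) = (5, 2)
w3 = Kw2 = (-17, -6)
The requested component of w3 is -17.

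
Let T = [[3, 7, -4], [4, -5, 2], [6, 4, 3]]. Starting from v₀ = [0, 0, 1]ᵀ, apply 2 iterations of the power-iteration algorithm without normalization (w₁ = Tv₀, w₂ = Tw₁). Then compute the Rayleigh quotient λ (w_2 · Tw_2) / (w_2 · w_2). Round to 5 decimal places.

λ ≈ 2.96357

w1 = Tv₀ = (-4, 2, 3)
w2 = Tw1 = (-10, -20, -7)
Tw2 = (-142, 46, -161)
w2·Tw2 = (-10)·(-142) + (-20)·46 + (-7)·(-161) = 1627; w2·w2 = (-10)·(-10) + (-20)·(-20) + (-7)·(-7) = 549
λ ≈ 1627/549 = 2.96357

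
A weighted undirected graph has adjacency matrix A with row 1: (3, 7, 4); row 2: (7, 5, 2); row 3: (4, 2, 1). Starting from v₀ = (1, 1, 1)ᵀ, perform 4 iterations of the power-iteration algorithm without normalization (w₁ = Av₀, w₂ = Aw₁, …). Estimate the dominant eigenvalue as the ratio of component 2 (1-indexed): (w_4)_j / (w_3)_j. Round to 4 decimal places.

w1 = Av₀ = (14, 14, 7)
w2 = Aw1 = (168, 182, 91)
w3 = Aw2 = (2142, 2268, 1127)
w4 = Aw3 = (26810, 28588, 14231)
Ratio at component: 28588 / 2268 = 12.6049

12.6049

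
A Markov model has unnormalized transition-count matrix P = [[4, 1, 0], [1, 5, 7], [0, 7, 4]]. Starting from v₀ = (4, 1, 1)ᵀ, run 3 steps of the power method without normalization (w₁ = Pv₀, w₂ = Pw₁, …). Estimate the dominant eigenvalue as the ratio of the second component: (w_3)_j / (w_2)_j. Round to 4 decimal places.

w1 = Pv₀ = (4·4 + 1·1 + 0·1; 1·4 + 5·1 + 7·1; 0·4 + 7·1 + 4·1) = (17, 16, 11)
w2 = Pw1 = (4·17 + 1·16 + 0·11; 1·17 + 5·16 + 7·11; 0·17 + 7·16 + 4·11) = (84, 174, 156)
w3 = Pw2 = (510, 2046, 1842)
Ratio at component: 2046 / 174 = 11.7586

11.7586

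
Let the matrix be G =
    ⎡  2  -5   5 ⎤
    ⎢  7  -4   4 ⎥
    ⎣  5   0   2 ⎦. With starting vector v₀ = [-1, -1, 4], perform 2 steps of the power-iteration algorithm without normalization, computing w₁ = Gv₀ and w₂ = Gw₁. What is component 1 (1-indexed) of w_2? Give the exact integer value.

-4

w1 = Gv₀ = (2·(-1) + (-5)·(-1) + 5·4; 7·(-1) + (-4)·(-1) + 4·4; 5·(-1) + 0·(-1) + 2·4) = (23, 13, 3)
w2 = Gw1 = (2·23 + (-5)·13 + 5·3; 7·23 + (-4)·13 + 4·3; 5·23 + 0·13 + 2·3) = (-4, 121, 121)
The requested component of w2 is -4.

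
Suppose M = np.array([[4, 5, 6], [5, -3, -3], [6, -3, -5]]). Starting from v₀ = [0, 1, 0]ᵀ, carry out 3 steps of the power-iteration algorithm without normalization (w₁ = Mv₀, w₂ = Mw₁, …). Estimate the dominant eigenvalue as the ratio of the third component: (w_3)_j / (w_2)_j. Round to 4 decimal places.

w1 = Mv₀ = (4·0 + 5·1 + 6·0; 5·0 + (-3)·1 + (-3)·0; 6·0 + (-3)·1 + (-5)·0) = (5, -3, -3)
w2 = Mw1 = (4·5 + 5·(-3) + 6·(-3); 5·5 + (-3)·(-3) + (-3)·(-3); 6·5 + (-3)·(-3) + (-5)·(-3)) = (-13, 43, 54)
w3 = Mw2 = (487, -356, -477)
Ratio at component: -477 / 54 = -8.8333

λ ≈ -8.8333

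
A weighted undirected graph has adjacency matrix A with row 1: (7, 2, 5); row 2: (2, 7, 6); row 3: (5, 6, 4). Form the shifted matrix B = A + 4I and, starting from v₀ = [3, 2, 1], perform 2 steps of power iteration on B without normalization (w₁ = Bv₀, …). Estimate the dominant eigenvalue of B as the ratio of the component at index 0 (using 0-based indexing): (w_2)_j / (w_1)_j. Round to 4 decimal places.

16.7857

B = A + 4I has rows (11, 2, 5); (2, 11, 6); (5, 6, 8)
w1 = Bv₀ = (11·3 + 2·2 + 5·1; 2·3 + 11·2 + 6·1; 5·3 + 6·2 + 8·1) = (42, 34, 35)
w2 = Bw1 = (11·42 + 2·34 + 5·35; 2·42 + 11·34 + 6·35; 5·42 + 6·34 + 8·35) = (705, 668, 694)
Ratio: 705/42 = 16.7857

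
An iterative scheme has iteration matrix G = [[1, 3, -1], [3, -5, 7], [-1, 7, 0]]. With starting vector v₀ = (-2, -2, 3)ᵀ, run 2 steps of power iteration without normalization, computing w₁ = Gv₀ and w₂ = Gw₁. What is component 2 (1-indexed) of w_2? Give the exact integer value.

-242

w1 = Gv₀ = (-11, 25, -12)
w2 = Gw1 = (76, -242, 186)
The requested component of w2 is -242.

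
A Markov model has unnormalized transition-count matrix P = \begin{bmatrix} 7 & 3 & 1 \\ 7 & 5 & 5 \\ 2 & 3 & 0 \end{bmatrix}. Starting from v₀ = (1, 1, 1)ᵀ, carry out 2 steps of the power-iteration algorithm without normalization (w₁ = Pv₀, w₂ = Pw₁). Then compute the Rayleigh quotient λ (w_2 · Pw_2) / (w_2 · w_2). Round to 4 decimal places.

w1 = Pv₀ = (7·1 + 3·1 + 1·1; 7·1 + 5·1 + 5·1; 2·1 + 3·1 + 0·1) = (11, 17, 5)
w2 = Pw1 = (7·11 + 3·17 + 1·5; 7·11 + 5·17 + 5·5; 2·11 + 3·17 + 0·5) = (133, 187, 73)
Pw2 = (1565, 2231, 827)
w2·Pw2 = 133·1565 + 187·2231 + 73·827 = 685713; w2·w2 = 133·133 + 187·187 + 73·73 = 57987
λ ≈ 685713/57987 = 11.8253

11.8253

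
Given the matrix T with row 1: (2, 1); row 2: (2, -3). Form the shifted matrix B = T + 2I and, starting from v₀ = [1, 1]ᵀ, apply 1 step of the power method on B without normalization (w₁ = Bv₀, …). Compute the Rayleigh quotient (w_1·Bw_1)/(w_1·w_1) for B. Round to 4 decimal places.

B = T + 2I has rows (4, 1); (2, -1)
w1 = Bv₀ = (4·1 + 1·1; 2·1 + (-1)·1) = (5, 1)
Bw1 = (21, 9)
w1·Bw1 = 114; w1·w1 = 26; μ ≈ 114/26 = 4.3846

4.3846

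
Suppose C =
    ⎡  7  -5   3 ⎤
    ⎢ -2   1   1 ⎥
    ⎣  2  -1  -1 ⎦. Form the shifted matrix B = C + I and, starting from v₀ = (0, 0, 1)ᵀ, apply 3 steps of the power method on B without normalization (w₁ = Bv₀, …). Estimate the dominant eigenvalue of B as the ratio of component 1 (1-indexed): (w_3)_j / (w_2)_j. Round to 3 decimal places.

B = C + I has rows (8, -5, 3); (-2, 2, 1); (2, -1, 0)
w1 = Bv₀ = (8·0 + (-5)·0 + 3·1; (-2)·0 + 2·0 + 1·1; 2·0 + (-1)·0 + 0·1) = (3, 1, 0)
w2 = Bw1 = (8·3 + (-5)·1 + 3·0; (-2)·3 + 2·1 + 1·0; 2·3 + (-1)·1 + 0·0) = (19, -4, 5)
w3 = Bw2 = (187, -41, 42)
Ratio: 187/19 = 9.842

9.842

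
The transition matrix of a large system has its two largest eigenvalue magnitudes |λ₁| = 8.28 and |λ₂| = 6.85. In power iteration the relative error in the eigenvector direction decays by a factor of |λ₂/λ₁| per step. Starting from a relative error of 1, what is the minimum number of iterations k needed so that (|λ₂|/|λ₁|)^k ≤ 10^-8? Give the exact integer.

|λ₂/λ₁| = 6.85/8.28 = 0.82729
Need k ≥ ln(10^-8) / ln(0.82729) = -18.4207 / -0.1896 ≈ 97.158
Smallest integer k satisfying the bound: 98

98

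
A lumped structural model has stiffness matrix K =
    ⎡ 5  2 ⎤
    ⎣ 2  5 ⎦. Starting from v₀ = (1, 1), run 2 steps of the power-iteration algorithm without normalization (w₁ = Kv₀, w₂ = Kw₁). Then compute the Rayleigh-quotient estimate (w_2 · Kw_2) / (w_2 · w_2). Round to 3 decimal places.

λ ≈ 7.000

w1 = Kv₀ = (7, 7)
w2 = Kw1 = (49, 49)
Kw2 = (343, 343)
w2·Kw2 = 49·343 + 49·343 = 33614; w2·w2 = 49·49 + 49·49 = 4802
λ ≈ 33614/4802 = 7.000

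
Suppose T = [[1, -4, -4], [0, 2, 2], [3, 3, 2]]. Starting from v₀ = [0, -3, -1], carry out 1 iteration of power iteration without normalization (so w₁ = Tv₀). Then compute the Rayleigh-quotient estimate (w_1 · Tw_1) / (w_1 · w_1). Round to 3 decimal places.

λ ≈ 3.977

w1 = Tv₀ = (1·0 + (-4)·(-3) + (-4)·(-1); 0·0 + 2·(-3) + 2·(-1); 3·0 + 3·(-3) + 2·(-1)) = (16, -8, -11)
Tw1 = (92, -38, 2)
w1·Tw1 = 16·92 + (-8)·(-38) + (-11)·2 = 1754; w1·w1 = 16·16 + (-8)·(-8) + (-11)·(-11) = 441
λ ≈ 1754/441 = 3.977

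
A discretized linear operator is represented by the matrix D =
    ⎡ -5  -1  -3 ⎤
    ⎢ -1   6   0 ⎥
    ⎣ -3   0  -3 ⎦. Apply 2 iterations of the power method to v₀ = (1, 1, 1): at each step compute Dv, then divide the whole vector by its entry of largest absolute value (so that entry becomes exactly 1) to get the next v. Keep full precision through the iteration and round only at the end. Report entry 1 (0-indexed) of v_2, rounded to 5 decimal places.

0.67241

Dv0 = (-9.000000, 5.000000, -6.000000); divide by -9.000000 → v1 = (1.000000, -0.555556, 0.666667)
Dv1 = (-6.444444, -4.333333, -5.000000); divide by -6.444444 → v2 = (1.000000, 0.672414, 0.775862)
Requested entry of v2: 39/58 = 0.67241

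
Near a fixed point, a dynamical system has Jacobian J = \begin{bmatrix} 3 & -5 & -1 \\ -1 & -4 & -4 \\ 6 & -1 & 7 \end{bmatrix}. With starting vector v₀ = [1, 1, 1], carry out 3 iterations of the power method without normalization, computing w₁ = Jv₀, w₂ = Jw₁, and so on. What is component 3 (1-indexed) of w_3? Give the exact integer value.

w1 = Jv₀ = (-3, -9, 12)
w2 = Jw1 = (24, -9, 75)
w3 = Jw2 = (42, -288, 678)
The requested component of w3 is 678.

678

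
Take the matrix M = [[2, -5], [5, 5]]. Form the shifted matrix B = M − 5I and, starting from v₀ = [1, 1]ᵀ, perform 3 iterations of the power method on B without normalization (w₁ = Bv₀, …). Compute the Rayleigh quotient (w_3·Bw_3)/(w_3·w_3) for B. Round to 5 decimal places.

-2.99818

B = M − 5I has rows (-3, -5); (5, 0)
w1 = Bv₀ = ((-3)·1 + (-5)·1; 5·1 + 0·1) = (-8, 5)
w2 = Bw1 = ((-3)·(-8) + (-5)·5; 5·(-8) + 0·5) = (-1, -40)
w3 = Bw2 = (203, -5)
Bw3 = (-584, 1015)
w3·Bw3 = -123627; w3·w3 = 41234; μ ≈ -123627/41234 = -2.99818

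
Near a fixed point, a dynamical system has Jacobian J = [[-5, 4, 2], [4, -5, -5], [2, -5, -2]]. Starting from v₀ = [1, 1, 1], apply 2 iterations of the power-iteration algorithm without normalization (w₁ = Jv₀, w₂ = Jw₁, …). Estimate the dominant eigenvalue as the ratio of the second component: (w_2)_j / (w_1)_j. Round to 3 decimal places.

w1 = Jv₀ = ((-5)·1 + 4·1 + 2·1; 4·1 + (-5)·1 + (-5)·1; 2·1 + (-5)·1 + (-2)·1) = (1, -6, -5)
w2 = Jw1 = ((-5)·1 + 4·(-6) + 2·(-5); 4·1 + (-5)·(-6) + (-5)·(-5); 2·1 + (-5)·(-6) + (-2)·(-5)) = (-39, 59, 42)
Ratio at component: 59 / -6 = -9.833

λ ≈ -9.833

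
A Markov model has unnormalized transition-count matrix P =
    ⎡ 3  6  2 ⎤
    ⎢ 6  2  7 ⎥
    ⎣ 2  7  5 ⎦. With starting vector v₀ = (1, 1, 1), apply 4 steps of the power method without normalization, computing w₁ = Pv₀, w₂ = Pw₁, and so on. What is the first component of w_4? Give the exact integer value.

27361

w1 = Pv₀ = (3·1 + 6·1 + 2·1; 6·1 + 2·1 + 7·1; 2·1 + 7·1 + 5·1) = (11, 15, 14)
w2 = Pw1 = (3·11 + 6·15 + 2·14; 6·11 + 2·15 + 7·14; 2·11 + 7·15 + 5·14) = (151, 194, 197)
w3 = Pw2 = (2011, 2673, 2645)
w4 = Pw3 = (27361, 35927, 35958)
The requested component of w4 is 27361.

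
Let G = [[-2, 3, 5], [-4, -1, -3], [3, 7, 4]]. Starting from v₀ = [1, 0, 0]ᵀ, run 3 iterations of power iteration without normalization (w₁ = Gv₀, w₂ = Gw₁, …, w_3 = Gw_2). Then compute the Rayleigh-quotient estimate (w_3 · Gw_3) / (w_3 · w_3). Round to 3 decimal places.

1.249

w1 = Gv₀ = ((-2)·1 + 3·0 + 5·0; (-4)·1 + (-1)·0 + (-3)·0; 3·1 + 7·0 + 4·0) = (-2, -4, 3)
w2 = Gw1 = ((-2)·(-2) + 3·(-4) + 5·3; (-4)·(-2) + (-1)·(-4) + (-3)·3; 3·(-2) + 7·(-4) + 4·3) = (7, 3, -22)
w3 = Gw2 = (-115, 35, -46)
Gw3 = (105, 563, -284)
w3·Gw3 = (-115)·105 + 35·563 + (-46)·(-284) = 20694; w3·w3 = (-115)·(-115) + 35·35 + (-46)·(-46) = 16566
λ ≈ 20694/16566 = 1.249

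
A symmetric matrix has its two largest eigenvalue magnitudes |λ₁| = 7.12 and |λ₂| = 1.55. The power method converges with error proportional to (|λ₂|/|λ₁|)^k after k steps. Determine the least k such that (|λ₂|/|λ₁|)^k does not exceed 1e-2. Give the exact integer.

4

|λ₂/λ₁| = 1.55/7.12 = 0.21770
Need k ≥ ln(1e-2) / ln(0.21770) = -4.6052 / -1.5247 ≈ 3.020
Smallest integer k satisfying the bound: 4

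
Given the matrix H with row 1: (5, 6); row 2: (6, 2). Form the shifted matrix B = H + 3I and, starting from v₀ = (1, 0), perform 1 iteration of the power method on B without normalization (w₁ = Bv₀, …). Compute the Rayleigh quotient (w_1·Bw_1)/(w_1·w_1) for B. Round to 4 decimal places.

μ ≈ 12.6800

B = H + 3I has rows (8, 6); (6, 5)
w1 = Bv₀ = (8·1 + 6·0; 6·1 + 5·0) = (8, 6)
Bw1 = (100, 78)
w1·Bw1 = 1268; w1·w1 = 100; μ ≈ 1268/100 = 12.6800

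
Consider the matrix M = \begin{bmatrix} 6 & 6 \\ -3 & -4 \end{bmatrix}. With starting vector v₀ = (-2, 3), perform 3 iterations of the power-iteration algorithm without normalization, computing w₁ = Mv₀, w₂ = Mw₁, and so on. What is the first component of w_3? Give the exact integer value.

w1 = Mv₀ = (6, -6)
w2 = Mw1 = (0, 6)
w3 = Mw2 = (36, -24)
The requested component of w3 is 36.

36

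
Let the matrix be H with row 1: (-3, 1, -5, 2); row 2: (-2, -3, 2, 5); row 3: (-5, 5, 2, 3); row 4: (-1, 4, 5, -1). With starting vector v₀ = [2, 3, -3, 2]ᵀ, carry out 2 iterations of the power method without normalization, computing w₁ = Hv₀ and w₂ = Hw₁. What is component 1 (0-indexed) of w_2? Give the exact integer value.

-30

w1 = Hv₀ = (16, -9, 5, -7)
w2 = Hw1 = (-96, -30, -136, -20)
The requested component of w2 is -30.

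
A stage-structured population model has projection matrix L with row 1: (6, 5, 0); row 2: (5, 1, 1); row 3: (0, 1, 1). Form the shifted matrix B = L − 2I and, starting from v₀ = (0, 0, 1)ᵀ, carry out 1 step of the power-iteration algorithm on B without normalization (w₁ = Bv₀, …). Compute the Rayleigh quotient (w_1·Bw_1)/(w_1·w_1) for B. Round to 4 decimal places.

-2.0000

B = L − 2I has rows (4, 5, 0); (5, -1, 1); (0, 1, -1)
w1 = Bv₀ = (4·0 + 5·0 + 0·1; 5·0 + (-1)·0 + 1·1; 0·0 + 1·0 + (-1)·1) = (0, 1, -1)
Bw1 = (5, -2, 2)
w1·Bw1 = -4; w1·w1 = 2; μ ≈ -4/2 = -2.0000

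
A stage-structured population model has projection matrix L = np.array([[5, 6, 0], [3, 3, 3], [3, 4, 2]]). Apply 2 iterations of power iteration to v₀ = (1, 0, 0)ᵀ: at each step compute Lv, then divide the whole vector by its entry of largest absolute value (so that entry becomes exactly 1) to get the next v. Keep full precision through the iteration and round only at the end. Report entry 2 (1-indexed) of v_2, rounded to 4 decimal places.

Lv0 = (5.00000, 3.00000, 3.00000); divide by 5.00000 → v1 = (1.00000, 0.60000, 0.60000)
Lv1 = (8.60000, 6.60000, 6.60000); divide by 8.60000 → v2 = (1.00000, 0.76744, 0.76744)
Requested entry of v2: 33/43 = 0.7674

0.7674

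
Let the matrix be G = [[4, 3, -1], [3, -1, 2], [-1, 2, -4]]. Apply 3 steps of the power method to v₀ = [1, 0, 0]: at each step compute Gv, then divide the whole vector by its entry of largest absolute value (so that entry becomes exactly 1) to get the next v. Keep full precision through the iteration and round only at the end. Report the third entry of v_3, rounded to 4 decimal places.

Gv0 = (4.00000, 3.00000, -1.00000); divide by 4.00000 → v1 = (1.00000, 0.75000, -0.25000)
Gv1 = (6.50000, 1.75000, 1.50000); divide by 6.50000 → v2 = (1.00000, 0.26923, 0.23077)
Gv2 = (4.57692, 3.19231, -1.38462); divide by 4.57692 → v3 = (1.00000, 0.69748, -0.30252)
Requested entry of v3: -36/119 = -0.3025

-0.3025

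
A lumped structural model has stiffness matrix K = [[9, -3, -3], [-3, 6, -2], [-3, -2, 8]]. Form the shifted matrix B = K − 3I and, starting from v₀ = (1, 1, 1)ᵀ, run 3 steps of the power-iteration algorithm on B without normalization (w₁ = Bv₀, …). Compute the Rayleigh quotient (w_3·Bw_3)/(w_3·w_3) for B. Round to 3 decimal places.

B = K − 3I has rows (6, -3, -3); (-3, 3, -2); (-3, -2, 5)
w1 = Bv₀ = (0, -2, 0)
w2 = Bw1 = (6, -6, 4)
w3 = Bw2 = (42, -44, 14)
Bw3 = (342, -286, 32)
w3·Bw3 = 27396; w3·w3 = 3896; μ ≈ 27396/3896 = 7.032

μ ≈ 7.032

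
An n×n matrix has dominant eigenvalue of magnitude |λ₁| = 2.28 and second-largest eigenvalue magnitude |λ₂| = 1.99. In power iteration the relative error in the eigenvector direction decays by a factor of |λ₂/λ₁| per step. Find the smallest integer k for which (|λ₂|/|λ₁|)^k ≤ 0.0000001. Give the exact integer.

|λ₂/λ₁| = 1.99/2.28 = 0.87281
Need k ≥ ln(0.0000001) / ln(0.87281) = -16.1181 / -0.1360 ≈ 118.480
Smallest integer k satisfying the bound: 119

119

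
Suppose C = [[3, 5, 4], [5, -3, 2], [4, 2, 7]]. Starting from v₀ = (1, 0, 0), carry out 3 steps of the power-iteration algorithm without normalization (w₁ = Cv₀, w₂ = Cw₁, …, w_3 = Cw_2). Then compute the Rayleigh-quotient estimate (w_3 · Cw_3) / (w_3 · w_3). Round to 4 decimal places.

w1 = Cv₀ = (3·1 + 5·0 + 4·0; 5·1 + (-3)·0 + 2·0; 4·1 + 2·0 + 7·0) = (3, 5, 4)
w2 = Cw1 = (3·3 + 5·5 + 4·4; 5·3 + (-3)·5 + 2·4; 4·3 + 2·5 + 7·4) = (50, 8, 50)
w3 = Cw2 = (390, 326, 566)
Cw3 = (5064, 2104, 6174)
w3·Cw3 = 390·5064 + 326·2104 + 566·6174 = 6155348; w3·w3 = 390·390 + 326·326 + 566·566 = 578732
λ ≈ 6155348/578732 = 10.6359

10.6359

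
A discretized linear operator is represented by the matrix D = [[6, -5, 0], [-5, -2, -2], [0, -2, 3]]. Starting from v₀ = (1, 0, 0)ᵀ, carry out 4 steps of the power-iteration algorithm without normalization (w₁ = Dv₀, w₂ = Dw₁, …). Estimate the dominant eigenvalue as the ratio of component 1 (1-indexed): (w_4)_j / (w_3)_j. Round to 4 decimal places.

w1 = Dv₀ = (6·1 + (-5)·0 + 0·0; (-5)·1 + (-2)·0 + (-2)·0; 0·1 + (-2)·0 + 3·0) = (6, -5, 0)
w2 = Dw1 = (6·6 + (-5)·(-5) + 0·0; (-5)·6 + (-2)·(-5) + (-2)·0; 0·6 + (-2)·(-5) + 3·0) = (61, -20, 10)
w3 = Dw2 = (466, -285, 70)
w4 = Dw3 = (4221, -1900, 780)
Ratio at component: 4221 / 466 = 9.0579

9.0579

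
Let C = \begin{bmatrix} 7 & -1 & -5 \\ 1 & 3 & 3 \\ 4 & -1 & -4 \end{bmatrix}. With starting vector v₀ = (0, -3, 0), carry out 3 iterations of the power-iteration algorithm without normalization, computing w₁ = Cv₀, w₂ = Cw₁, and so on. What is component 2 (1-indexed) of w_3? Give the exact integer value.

w1 = Cv₀ = (7·0 + (-1)·(-3) + (-5)·0; 1·0 + 3·(-3) + 3·0; 4·0 + (-1)·(-3) + (-4)·0) = (3, -9, 3)
w2 = Cw1 = (7·3 + (-1)·(-9) + (-5)·3; 1·3 + 3·(-9) + 3·3; 4·3 + (-1)·(-9) + (-4)·3) = (15, -15, 9)
w3 = Cw2 = (75, -3, 39)
The requested component of w3 is -3.

-3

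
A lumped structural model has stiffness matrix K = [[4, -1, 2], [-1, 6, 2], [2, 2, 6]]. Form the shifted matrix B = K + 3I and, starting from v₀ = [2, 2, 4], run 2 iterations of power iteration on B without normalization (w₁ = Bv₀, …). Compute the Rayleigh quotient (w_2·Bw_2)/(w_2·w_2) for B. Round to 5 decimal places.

B = K + 3I has rows (7, -1, 2); (-1, 9, 2); (2, 2, 9)
w1 = Bv₀ = (7·2 + (-1)·2 + 2·4; (-1)·2 + 9·2 + 2·4; 2·2 + 2·2 + 9·4) = (20, 24, 44)
w2 = Bw1 = (7·20 + (-1)·24 + 2·44; (-1)·20 + 9·24 + 2·44; 2·20 + 2·24 + 9·44) = (204, 284, 484)
Bw2 = (2112, 3320, 5332)
w2·Bw2 = 3954416; w2·w2 = 356528; μ ≈ 3954416/356528 = 11.09146

μ ≈ 11.09146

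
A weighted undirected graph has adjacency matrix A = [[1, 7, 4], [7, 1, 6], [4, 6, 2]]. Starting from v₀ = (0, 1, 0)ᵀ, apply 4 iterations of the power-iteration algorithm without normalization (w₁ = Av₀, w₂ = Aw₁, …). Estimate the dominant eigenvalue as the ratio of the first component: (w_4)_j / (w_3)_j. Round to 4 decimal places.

w1 = Av₀ = (1·0 + 7·1 + 4·0; 7·0 + 1·1 + 6·0; 4·0 + 6·1 + 2·0) = (7, 1, 6)
w2 = Aw1 = (1·7 + 7·1 + 4·6; 7·7 + 1·1 + 6·6; 4·7 + 6·1 + 2·6) = (38, 86, 46)
w3 = Aw2 = (824, 628, 760)
w4 = Aw3 = (8260, 10956, 8584)
Ratio at component: 8260 / 824 = 10.0243

λ ≈ 10.0243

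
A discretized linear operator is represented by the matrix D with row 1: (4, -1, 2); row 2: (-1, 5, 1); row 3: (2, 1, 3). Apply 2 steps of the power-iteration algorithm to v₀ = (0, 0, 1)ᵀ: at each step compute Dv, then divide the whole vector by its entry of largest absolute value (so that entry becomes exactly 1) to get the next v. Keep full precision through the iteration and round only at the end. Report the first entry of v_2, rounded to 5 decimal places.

0.92857

Dv0 = (2.000000, 1.000000, 3.000000); divide by 3.000000 → v1 = (0.666667, 0.333333, 1.000000)
Dv1 = (4.333333, 2.000000, 4.666667); divide by 4.666667 → v2 = (0.928571, 0.428571, 1.000000)
Requested entry of v2: 13/14 = 0.92857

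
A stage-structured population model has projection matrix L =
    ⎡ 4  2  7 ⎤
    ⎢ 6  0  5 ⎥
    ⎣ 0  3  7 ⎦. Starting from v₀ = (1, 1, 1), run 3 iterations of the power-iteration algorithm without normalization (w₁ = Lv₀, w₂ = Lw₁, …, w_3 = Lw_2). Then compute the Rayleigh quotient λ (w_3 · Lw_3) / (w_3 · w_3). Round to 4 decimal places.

w1 = Lv₀ = (13, 11, 10)
w2 = Lw1 = (144, 128, 103)
w3 = Lw2 = (1553, 1379, 1105)
Lw3 = (16705, 14843, 11872)
w3·Lw3 = 1553·16705 + 1379·14843 + 1105·11872 = 59529922; w3·w3 = 1553·1553 + 1379·1379 + 1105·1105 = 5534475
λ ≈ 59529922/5534475 = 10.7562

λ ≈ 10.7562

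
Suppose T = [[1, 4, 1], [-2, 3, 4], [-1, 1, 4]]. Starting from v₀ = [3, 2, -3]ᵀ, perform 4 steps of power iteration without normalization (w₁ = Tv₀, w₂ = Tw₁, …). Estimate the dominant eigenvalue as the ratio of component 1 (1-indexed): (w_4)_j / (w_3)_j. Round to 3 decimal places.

5.279

w1 = Tv₀ = (1·3 + 4·2 + 1·(-3); (-2)·3 + 3·2 + 4·(-3); (-1)·3 + 1·2 + 4·(-3)) = (8, -12, -13)
w2 = Tw1 = (1·8 + 4·(-12) + 1·(-13); (-2)·8 + 3·(-12) + 4·(-13); (-1)·8 + 1·(-12) + 4·(-13)) = (-53, -104, -72)
w3 = Tw2 = (-541, -494, -339)
w4 = Tw3 = (-2856, -1756, -1309)
Ratio at component: -2856 / -541 = 5.279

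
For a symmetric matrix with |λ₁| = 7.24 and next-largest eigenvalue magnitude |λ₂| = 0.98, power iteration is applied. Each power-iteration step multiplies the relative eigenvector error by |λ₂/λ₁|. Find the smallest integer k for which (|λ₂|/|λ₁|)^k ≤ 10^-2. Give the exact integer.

|λ₂/λ₁| = 0.98/7.24 = 0.13536
Need k ≥ ln(10^-2) / ln(0.13536) = -4.6052 / -1.9998 ≈ 2.303
Smallest integer k satisfying the bound: 3

3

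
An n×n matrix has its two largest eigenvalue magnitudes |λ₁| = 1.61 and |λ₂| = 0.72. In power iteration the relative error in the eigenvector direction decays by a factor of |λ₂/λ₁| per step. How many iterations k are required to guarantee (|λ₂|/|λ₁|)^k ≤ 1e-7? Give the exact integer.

21

|λ₂/λ₁| = 0.72/1.61 = 0.44720
Need k ≥ ln(1e-7) / ln(0.44720) = -16.1181 / -0.8047 ≈ 20.029
Smallest integer k satisfying the bound: 21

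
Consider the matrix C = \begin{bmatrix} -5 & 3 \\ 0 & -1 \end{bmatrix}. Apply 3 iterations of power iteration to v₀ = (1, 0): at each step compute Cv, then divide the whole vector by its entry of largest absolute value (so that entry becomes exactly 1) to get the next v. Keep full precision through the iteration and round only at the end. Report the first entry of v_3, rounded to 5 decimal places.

Cv0 = (-5.000000, 0.000000); divide by -5.000000 → v1 = (1.000000, 0.000000)
Cv1 = (-5.000000, 0.000000); divide by -5.000000 → v2 = (1.000000, 0.000000)
Cv2 = (-5.000000, 0.000000); divide by -5.000000 → v3 = (1.000000, 0.000000)
Requested entry of v3: -125/-125 = 1.00000

1.00000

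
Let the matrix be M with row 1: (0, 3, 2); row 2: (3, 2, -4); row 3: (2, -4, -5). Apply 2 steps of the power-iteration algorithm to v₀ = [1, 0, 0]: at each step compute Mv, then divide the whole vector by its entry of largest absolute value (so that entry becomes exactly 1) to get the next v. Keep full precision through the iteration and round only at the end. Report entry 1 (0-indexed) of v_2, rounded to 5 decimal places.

0.09091

Mv0 = (0.000000, 3.000000, 2.000000); divide by 3.000000 → v1 = (0.000000, 1.000000, 0.666667)
Mv1 = (4.333333, -0.666667, -7.333333); divide by -7.333333 → v2 = (-0.590909, 0.090909, 1.000000)
Requested entry of v2: -2/-22 = 0.09091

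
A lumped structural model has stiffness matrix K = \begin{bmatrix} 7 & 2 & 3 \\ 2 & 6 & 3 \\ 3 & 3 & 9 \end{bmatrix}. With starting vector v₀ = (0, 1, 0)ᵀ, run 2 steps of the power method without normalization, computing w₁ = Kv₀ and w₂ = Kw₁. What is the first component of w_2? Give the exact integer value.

w1 = Kv₀ = (2, 6, 3)
w2 = Kw1 = (35, 49, 51)
The requested component of w2 is 35.

35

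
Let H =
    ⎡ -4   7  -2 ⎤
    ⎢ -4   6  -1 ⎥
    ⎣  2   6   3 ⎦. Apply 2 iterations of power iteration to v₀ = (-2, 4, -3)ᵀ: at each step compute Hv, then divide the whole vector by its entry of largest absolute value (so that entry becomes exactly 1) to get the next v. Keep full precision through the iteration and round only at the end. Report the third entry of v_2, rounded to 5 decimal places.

1.00000

Hv0 = (42.000000, 35.000000, 11.000000); divide by 42.000000 → v1 = (1.000000, 0.833333, 0.261905)
Hv1 = (1.309524, 0.738095, 7.785714); divide by 7.785714 → v2 = (0.168196, 0.094801, 1.000000)
Requested entry of v2: 327/327 = 1.00000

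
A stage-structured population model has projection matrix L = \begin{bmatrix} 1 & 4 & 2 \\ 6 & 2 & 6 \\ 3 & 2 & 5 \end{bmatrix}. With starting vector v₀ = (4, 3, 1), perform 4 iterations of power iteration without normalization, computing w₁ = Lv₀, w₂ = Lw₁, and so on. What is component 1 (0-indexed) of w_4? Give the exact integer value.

w1 = Lv₀ = (18, 36, 23)
w2 = Lw1 = (208, 318, 241)
w3 = Lw2 = (1962, 3330, 2465)
w4 = Lw3 = (20212, 33222, 24871)
The requested component of w4 is 33222.

33222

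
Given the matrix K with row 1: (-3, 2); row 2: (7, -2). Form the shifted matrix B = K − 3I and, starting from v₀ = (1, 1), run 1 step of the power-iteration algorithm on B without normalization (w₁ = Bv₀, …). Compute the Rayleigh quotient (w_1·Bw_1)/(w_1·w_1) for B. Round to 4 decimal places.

-9.4000

B = K − 3I has rows (-6, 2); (7, -5)
w1 = Bv₀ = (-4, 2)
Bw1 = (28, -38)
w1·Bw1 = -188; w1·w1 = 20; μ ≈ -188/20 = -9.4000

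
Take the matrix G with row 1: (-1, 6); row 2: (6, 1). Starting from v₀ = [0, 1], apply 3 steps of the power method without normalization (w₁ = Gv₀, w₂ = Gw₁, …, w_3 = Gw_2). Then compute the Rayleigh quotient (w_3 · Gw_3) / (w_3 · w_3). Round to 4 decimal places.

w1 = Gv₀ = (6, 1)
w2 = Gw1 = (0, 37)
w3 = Gw2 = (222, 37)
Gw3 = (0, 1369)
w3·Gw3 = 222·0 + 37·1369 = 50653; w3·w3 = 222·222 + 37·37 = 50653
λ ≈ 50653/50653 = 1.0000

1.0000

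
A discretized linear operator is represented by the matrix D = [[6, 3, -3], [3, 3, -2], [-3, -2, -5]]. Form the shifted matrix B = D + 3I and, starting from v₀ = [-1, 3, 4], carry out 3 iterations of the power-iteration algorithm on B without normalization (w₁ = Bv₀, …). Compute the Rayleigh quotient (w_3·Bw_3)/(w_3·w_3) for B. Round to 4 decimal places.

B = D + 3I has rows (9, 3, -3); (3, 6, -2); (-3, -2, -2)
w1 = Bv₀ = (9·(-1) + 3·3 + (-3)·4; 3·(-1) + 6·3 + (-2)·4; (-3)·(-1) + (-2)·3 + (-2)·4) = (-12, 7, -11)
w2 = Bw1 = (9·(-12) + 3·7 + (-3)·(-11); 3·(-12) + 6·7 + (-2)·(-11); (-3)·(-12) + (-2)·7 + (-2)·(-11)) = (-54, 28, 44)
w3 = Bw2 = (-534, -82, 18)
Bw3 = (-5106, -2130, 1730)
w3·Bw3 = 2932404; w3·w3 = 292204; μ ≈ 2932404/292204 = 10.0355

10.0355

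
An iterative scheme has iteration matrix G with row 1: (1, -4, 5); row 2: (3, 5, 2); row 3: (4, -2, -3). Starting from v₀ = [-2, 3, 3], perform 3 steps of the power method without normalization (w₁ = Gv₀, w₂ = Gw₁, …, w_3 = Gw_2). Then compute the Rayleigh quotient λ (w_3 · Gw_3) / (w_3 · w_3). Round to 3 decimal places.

-1.499

w1 = Gv₀ = (1·(-2) + (-4)·3 + 5·3; 3·(-2) + 5·3 + 2·3; 4·(-2) + (-2)·3 + (-3)·3) = (1, 15, -23)
w2 = Gw1 = (1·1 + (-4)·15 + 5·(-23); 3·1 + 5·15 + 2·(-23); 4·1 + (-2)·15 + (-3)·(-23)) = (-174, 32, 43)
w3 = Gw2 = (-87, -276, -889)
Gw3 = (-3428, -3419, 2871)
w3·Gw3 = (-87)·(-3428) + (-276)·(-3419) + (-889)·2871 = -1310439; w3·w3 = (-87)·(-87) + (-276)·(-276) + (-889)·(-889) = 874066
λ ≈ -1310439/874066 = -1.499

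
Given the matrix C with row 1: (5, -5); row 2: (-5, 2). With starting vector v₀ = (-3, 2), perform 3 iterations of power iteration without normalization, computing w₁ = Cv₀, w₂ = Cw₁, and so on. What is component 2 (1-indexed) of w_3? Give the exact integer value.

w1 = Cv₀ = (5·(-3) + (-5)·2; (-5)·(-3) + 2·2) = (-25, 19)
w2 = Cw1 = (5·(-25) + (-5)·19; (-5)·(-25) + 2·19) = (-220, 163)
w3 = Cw2 = (-1915, 1426)
The requested component of w3 is 1426.

1426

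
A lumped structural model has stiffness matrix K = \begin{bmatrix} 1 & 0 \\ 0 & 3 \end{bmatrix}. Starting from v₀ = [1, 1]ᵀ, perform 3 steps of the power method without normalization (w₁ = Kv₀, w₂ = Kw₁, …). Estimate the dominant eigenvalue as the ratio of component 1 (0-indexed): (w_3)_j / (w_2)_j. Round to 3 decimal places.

w1 = Kv₀ = (1, 3)
w2 = Kw1 = (1, 9)
w3 = Kw2 = (1, 27)
Ratio at component: 27 / 9 = 3.000

3.000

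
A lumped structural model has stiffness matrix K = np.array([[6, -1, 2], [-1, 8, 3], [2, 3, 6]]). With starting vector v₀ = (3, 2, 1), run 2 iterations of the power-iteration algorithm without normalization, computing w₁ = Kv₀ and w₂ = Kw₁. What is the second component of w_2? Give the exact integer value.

164

w1 = Kv₀ = (18, 16, 18)
w2 = Kw1 = (128, 164, 192)
The requested component of w2 is 164.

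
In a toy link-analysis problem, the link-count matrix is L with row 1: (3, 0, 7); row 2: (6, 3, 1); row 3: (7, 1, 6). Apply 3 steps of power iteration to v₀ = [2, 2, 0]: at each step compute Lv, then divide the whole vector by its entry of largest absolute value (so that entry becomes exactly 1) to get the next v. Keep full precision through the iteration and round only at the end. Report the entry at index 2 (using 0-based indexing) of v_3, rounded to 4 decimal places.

1.0000

Lv0 = (6.00000, 18.00000, 16.00000); divide by 18.00000 → v1 = (0.33333, 1.00000, 0.88889)
Lv1 = (7.22222, 5.88889, 8.66667); divide by 8.66667 → v2 = (0.83333, 0.67949, 1.00000)
Lv2 = (9.50000, 8.03846, 12.51282); divide by 12.51282 → v3 = (0.75922, 0.64242, 1.00000)
Requested entry of v3: 1952/1952 = 1.0000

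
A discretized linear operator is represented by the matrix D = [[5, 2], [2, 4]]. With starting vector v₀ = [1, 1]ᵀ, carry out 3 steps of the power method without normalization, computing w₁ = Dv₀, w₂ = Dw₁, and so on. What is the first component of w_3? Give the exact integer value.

311

w1 = Dv₀ = (5·1 + 2·1; 2·1 + 4·1) = (7, 6)
w2 = Dw1 = (5·7 + 2·6; 2·7 + 4·6) = (47, 38)
w3 = Dw2 = (311, 246)
The requested component of w3 is 311.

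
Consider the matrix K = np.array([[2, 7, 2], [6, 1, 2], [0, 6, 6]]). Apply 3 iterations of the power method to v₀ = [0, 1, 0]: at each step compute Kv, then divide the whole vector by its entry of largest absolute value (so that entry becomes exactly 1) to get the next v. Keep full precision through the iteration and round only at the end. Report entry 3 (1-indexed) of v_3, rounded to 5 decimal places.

1.00000

Kv0 = (7.000000, 1.000000, 6.000000); divide by 7.000000 → v1 = (1.000000, 0.142857, 0.857143)
Kv1 = (4.714286, 7.857143, 6.000000); divide by 7.857143 → v2 = (0.600000, 1.000000, 0.763636)
Kv2 = (9.727273, 6.127273, 10.581818); divide by 10.581818 → v3 = (0.919244, 0.579038, 1.000000)
Requested entry of v3: 582/582 = 1.00000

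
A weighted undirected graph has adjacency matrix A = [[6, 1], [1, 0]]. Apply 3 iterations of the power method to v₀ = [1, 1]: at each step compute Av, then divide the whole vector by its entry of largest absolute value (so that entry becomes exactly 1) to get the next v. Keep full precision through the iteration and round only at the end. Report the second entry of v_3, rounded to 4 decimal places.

Av0 = (7.00000, 1.00000); divide by 7.00000 → v1 = (1.00000, 0.14286)
Av1 = (6.14286, 1.00000); divide by 6.14286 → v2 = (1.00000, 0.16279)
Av2 = (6.16279, 1.00000); divide by 6.16279 → v3 = (1.00000, 0.16226)
Requested entry of v3: 43/265 = 0.1623

0.1623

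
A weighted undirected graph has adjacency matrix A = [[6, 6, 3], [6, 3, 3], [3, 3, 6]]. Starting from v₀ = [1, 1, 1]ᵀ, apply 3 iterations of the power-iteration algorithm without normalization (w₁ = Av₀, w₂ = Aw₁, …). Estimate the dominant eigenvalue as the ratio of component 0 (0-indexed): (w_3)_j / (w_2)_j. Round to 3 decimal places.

w1 = Av₀ = (6·1 + 6·1 + 3·1; 6·1 + 3·1 + 3·1; 3·1 + 3·1 + 6·1) = (15, 12, 12)
w2 = Aw1 = (6·15 + 6·12 + 3·12; 6·15 + 3·12 + 3·12; 3·15 + 3·12 + 6·12) = (198, 162, 153)
w3 = Aw2 = (2619, 2133, 1998)
Ratio at component: 2619 / 198 = 13.227

λ ≈ 13.227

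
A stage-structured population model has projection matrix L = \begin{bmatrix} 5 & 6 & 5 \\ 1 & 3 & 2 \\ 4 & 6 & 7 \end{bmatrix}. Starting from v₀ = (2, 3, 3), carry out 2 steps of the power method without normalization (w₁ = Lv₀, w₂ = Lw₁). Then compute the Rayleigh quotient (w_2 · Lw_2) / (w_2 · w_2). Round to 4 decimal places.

w1 = Lv₀ = (43, 17, 47)
w2 = Lw1 = (552, 188, 603)
Lw2 = (6903, 2322, 7557)
w2·Lw2 = 552·6903 + 188·2322 + 603·7557 = 8803863; w2·w2 = 552·552 + 188·188 + 603·603 = 703657
λ ≈ 8803863/703657 = 12.5116

12.5116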